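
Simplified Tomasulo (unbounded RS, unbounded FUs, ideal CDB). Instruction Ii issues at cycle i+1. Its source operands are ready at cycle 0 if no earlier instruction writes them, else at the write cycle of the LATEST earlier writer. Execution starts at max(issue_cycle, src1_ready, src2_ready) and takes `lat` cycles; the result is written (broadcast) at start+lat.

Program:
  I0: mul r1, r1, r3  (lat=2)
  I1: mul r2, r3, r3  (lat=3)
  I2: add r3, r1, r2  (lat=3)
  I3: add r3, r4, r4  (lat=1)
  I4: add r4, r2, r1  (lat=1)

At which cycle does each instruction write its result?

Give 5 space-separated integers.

Answer: 3 5 8 5 6

Derivation:
I0 mul r1: issue@1 deps=(None,None) exec_start@1 write@3
I1 mul r2: issue@2 deps=(None,None) exec_start@2 write@5
I2 add r3: issue@3 deps=(0,1) exec_start@5 write@8
I3 add r3: issue@4 deps=(None,None) exec_start@4 write@5
I4 add r4: issue@5 deps=(1,0) exec_start@5 write@6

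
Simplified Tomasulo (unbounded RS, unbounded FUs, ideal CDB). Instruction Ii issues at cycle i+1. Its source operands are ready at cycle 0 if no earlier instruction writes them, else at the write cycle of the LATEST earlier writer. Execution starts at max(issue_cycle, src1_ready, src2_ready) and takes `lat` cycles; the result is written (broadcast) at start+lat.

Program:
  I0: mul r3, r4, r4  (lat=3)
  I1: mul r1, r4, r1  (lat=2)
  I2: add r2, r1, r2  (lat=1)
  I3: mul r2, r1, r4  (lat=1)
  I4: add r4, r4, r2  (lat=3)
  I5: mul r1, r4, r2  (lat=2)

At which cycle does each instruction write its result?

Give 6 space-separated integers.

I0 mul r3: issue@1 deps=(None,None) exec_start@1 write@4
I1 mul r1: issue@2 deps=(None,None) exec_start@2 write@4
I2 add r2: issue@3 deps=(1,None) exec_start@4 write@5
I3 mul r2: issue@4 deps=(1,None) exec_start@4 write@5
I4 add r4: issue@5 deps=(None,3) exec_start@5 write@8
I5 mul r1: issue@6 deps=(4,3) exec_start@8 write@10

Answer: 4 4 5 5 8 10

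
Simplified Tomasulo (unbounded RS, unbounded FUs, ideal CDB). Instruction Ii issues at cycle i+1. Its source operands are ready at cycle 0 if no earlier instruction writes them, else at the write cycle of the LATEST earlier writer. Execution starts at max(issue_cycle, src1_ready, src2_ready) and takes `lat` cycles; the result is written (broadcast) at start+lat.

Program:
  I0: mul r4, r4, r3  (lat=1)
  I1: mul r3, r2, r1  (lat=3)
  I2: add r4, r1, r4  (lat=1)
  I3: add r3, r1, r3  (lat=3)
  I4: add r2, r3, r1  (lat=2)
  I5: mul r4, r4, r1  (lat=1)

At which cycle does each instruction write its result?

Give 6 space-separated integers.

I0 mul r4: issue@1 deps=(None,None) exec_start@1 write@2
I1 mul r3: issue@2 deps=(None,None) exec_start@2 write@5
I2 add r4: issue@3 deps=(None,0) exec_start@3 write@4
I3 add r3: issue@4 deps=(None,1) exec_start@5 write@8
I4 add r2: issue@5 deps=(3,None) exec_start@8 write@10
I5 mul r4: issue@6 deps=(2,None) exec_start@6 write@7

Answer: 2 5 4 8 10 7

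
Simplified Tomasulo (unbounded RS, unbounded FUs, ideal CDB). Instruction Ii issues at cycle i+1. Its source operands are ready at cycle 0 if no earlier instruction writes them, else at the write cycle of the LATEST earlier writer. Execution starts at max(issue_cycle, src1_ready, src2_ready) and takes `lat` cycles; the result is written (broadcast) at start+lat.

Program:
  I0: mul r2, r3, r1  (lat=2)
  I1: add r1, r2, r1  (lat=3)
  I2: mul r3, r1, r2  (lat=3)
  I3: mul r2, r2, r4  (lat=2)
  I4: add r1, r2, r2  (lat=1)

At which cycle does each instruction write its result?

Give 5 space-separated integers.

I0 mul r2: issue@1 deps=(None,None) exec_start@1 write@3
I1 add r1: issue@2 deps=(0,None) exec_start@3 write@6
I2 mul r3: issue@3 deps=(1,0) exec_start@6 write@9
I3 mul r2: issue@4 deps=(0,None) exec_start@4 write@6
I4 add r1: issue@5 deps=(3,3) exec_start@6 write@7

Answer: 3 6 9 6 7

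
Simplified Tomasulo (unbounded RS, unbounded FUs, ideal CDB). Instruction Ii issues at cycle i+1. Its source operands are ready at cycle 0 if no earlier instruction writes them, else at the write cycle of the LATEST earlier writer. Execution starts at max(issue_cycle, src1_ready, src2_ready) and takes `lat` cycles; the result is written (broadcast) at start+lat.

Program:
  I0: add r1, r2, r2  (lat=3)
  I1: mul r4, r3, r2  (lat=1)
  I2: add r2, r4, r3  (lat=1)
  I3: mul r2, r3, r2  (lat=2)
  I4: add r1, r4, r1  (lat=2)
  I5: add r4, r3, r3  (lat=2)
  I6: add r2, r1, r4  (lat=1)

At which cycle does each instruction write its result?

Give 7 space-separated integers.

Answer: 4 3 4 6 7 8 9

Derivation:
I0 add r1: issue@1 deps=(None,None) exec_start@1 write@4
I1 mul r4: issue@2 deps=(None,None) exec_start@2 write@3
I2 add r2: issue@3 deps=(1,None) exec_start@3 write@4
I3 mul r2: issue@4 deps=(None,2) exec_start@4 write@6
I4 add r1: issue@5 deps=(1,0) exec_start@5 write@7
I5 add r4: issue@6 deps=(None,None) exec_start@6 write@8
I6 add r2: issue@7 deps=(4,5) exec_start@8 write@9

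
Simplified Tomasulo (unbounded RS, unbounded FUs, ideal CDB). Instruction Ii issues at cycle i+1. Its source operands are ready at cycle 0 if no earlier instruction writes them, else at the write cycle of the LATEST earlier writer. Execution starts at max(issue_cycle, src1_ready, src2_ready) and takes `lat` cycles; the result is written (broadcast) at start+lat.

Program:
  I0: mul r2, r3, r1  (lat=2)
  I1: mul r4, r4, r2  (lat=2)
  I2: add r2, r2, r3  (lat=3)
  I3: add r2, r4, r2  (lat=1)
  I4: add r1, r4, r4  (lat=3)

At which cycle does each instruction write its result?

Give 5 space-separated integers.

I0 mul r2: issue@1 deps=(None,None) exec_start@1 write@3
I1 mul r4: issue@2 deps=(None,0) exec_start@3 write@5
I2 add r2: issue@3 deps=(0,None) exec_start@3 write@6
I3 add r2: issue@4 deps=(1,2) exec_start@6 write@7
I4 add r1: issue@5 deps=(1,1) exec_start@5 write@8

Answer: 3 5 6 7 8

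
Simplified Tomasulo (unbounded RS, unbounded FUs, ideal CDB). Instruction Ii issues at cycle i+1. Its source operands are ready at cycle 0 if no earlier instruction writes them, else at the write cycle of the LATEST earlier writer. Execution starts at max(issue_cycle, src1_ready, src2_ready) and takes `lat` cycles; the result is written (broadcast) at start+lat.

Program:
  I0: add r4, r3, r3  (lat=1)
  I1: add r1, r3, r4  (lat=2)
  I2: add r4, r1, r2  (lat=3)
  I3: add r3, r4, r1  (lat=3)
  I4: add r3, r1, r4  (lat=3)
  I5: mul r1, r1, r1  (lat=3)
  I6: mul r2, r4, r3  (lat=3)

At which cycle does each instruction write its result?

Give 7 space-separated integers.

I0 add r4: issue@1 deps=(None,None) exec_start@1 write@2
I1 add r1: issue@2 deps=(None,0) exec_start@2 write@4
I2 add r4: issue@3 deps=(1,None) exec_start@4 write@7
I3 add r3: issue@4 deps=(2,1) exec_start@7 write@10
I4 add r3: issue@5 deps=(1,2) exec_start@7 write@10
I5 mul r1: issue@6 deps=(1,1) exec_start@6 write@9
I6 mul r2: issue@7 deps=(2,4) exec_start@10 write@13

Answer: 2 4 7 10 10 9 13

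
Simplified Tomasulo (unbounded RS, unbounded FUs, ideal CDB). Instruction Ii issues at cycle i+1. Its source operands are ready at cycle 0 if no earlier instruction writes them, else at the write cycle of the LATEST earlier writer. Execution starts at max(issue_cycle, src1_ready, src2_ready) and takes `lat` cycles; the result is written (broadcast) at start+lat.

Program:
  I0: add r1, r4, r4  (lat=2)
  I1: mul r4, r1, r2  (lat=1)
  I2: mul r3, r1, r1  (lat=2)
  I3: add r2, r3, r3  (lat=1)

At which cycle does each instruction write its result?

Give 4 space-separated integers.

I0 add r1: issue@1 deps=(None,None) exec_start@1 write@3
I1 mul r4: issue@2 deps=(0,None) exec_start@3 write@4
I2 mul r3: issue@3 deps=(0,0) exec_start@3 write@5
I3 add r2: issue@4 deps=(2,2) exec_start@5 write@6

Answer: 3 4 5 6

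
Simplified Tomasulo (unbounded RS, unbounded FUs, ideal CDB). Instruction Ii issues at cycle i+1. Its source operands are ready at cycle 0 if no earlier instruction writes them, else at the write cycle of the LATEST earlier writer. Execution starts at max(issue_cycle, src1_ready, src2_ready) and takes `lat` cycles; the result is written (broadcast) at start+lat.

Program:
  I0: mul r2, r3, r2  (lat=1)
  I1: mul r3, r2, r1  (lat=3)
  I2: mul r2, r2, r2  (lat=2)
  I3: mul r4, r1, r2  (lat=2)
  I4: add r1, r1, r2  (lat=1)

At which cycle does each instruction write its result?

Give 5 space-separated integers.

I0 mul r2: issue@1 deps=(None,None) exec_start@1 write@2
I1 mul r3: issue@2 deps=(0,None) exec_start@2 write@5
I2 mul r2: issue@3 deps=(0,0) exec_start@3 write@5
I3 mul r4: issue@4 deps=(None,2) exec_start@5 write@7
I4 add r1: issue@5 deps=(None,2) exec_start@5 write@6

Answer: 2 5 5 7 6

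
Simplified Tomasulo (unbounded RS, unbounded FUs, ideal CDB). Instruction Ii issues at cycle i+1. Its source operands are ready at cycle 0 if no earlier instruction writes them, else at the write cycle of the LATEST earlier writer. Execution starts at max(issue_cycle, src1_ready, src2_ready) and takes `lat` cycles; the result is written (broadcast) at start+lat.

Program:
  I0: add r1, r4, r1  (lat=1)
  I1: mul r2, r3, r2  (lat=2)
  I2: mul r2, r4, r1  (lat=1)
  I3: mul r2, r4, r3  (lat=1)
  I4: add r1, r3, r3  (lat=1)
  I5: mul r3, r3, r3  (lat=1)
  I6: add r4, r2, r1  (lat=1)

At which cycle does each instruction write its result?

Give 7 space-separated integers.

Answer: 2 4 4 5 6 7 8

Derivation:
I0 add r1: issue@1 deps=(None,None) exec_start@1 write@2
I1 mul r2: issue@2 deps=(None,None) exec_start@2 write@4
I2 mul r2: issue@3 deps=(None,0) exec_start@3 write@4
I3 mul r2: issue@4 deps=(None,None) exec_start@4 write@5
I4 add r1: issue@5 deps=(None,None) exec_start@5 write@6
I5 mul r3: issue@6 deps=(None,None) exec_start@6 write@7
I6 add r4: issue@7 deps=(3,4) exec_start@7 write@8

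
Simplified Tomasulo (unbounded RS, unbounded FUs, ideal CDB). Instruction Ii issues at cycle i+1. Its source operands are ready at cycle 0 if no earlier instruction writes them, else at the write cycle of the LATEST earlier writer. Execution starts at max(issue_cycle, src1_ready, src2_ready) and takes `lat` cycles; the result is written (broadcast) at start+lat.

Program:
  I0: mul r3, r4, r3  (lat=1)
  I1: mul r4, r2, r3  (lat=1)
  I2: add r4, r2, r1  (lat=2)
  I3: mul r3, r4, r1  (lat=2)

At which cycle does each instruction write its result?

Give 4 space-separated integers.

I0 mul r3: issue@1 deps=(None,None) exec_start@1 write@2
I1 mul r4: issue@2 deps=(None,0) exec_start@2 write@3
I2 add r4: issue@3 deps=(None,None) exec_start@3 write@5
I3 mul r3: issue@4 deps=(2,None) exec_start@5 write@7

Answer: 2 3 5 7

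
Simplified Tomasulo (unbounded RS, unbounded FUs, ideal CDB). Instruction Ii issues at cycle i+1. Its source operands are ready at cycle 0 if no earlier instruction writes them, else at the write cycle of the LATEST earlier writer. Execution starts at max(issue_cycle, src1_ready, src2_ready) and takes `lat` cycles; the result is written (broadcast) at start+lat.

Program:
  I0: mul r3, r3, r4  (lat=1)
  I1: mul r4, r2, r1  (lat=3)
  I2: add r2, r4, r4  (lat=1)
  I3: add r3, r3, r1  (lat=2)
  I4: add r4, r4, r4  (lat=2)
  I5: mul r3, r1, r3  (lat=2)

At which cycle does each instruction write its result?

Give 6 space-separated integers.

Answer: 2 5 6 6 7 8

Derivation:
I0 mul r3: issue@1 deps=(None,None) exec_start@1 write@2
I1 mul r4: issue@2 deps=(None,None) exec_start@2 write@5
I2 add r2: issue@3 deps=(1,1) exec_start@5 write@6
I3 add r3: issue@4 deps=(0,None) exec_start@4 write@6
I4 add r4: issue@5 deps=(1,1) exec_start@5 write@7
I5 mul r3: issue@6 deps=(None,3) exec_start@6 write@8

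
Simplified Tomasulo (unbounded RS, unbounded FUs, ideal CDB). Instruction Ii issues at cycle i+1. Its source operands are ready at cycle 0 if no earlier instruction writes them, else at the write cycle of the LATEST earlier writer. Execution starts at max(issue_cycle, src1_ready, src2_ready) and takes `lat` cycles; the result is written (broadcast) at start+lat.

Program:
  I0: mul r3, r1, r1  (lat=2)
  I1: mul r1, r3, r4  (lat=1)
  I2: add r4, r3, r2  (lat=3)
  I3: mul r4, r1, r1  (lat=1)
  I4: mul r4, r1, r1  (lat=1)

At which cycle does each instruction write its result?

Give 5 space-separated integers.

I0 mul r3: issue@1 deps=(None,None) exec_start@1 write@3
I1 mul r1: issue@2 deps=(0,None) exec_start@3 write@4
I2 add r4: issue@3 deps=(0,None) exec_start@3 write@6
I3 mul r4: issue@4 deps=(1,1) exec_start@4 write@5
I4 mul r4: issue@5 deps=(1,1) exec_start@5 write@6

Answer: 3 4 6 5 6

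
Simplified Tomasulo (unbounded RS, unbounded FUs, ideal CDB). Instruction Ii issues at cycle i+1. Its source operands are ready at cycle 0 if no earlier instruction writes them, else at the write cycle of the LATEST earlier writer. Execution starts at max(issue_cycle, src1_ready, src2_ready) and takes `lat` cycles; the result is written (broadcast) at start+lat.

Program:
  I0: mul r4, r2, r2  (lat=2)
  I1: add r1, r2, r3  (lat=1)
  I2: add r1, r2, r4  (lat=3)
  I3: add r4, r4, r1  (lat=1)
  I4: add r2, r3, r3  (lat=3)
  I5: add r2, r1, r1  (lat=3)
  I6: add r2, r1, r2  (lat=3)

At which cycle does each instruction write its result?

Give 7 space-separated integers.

I0 mul r4: issue@1 deps=(None,None) exec_start@1 write@3
I1 add r1: issue@2 deps=(None,None) exec_start@2 write@3
I2 add r1: issue@3 deps=(None,0) exec_start@3 write@6
I3 add r4: issue@4 deps=(0,2) exec_start@6 write@7
I4 add r2: issue@5 deps=(None,None) exec_start@5 write@8
I5 add r2: issue@6 deps=(2,2) exec_start@6 write@9
I6 add r2: issue@7 deps=(2,5) exec_start@9 write@12

Answer: 3 3 6 7 8 9 12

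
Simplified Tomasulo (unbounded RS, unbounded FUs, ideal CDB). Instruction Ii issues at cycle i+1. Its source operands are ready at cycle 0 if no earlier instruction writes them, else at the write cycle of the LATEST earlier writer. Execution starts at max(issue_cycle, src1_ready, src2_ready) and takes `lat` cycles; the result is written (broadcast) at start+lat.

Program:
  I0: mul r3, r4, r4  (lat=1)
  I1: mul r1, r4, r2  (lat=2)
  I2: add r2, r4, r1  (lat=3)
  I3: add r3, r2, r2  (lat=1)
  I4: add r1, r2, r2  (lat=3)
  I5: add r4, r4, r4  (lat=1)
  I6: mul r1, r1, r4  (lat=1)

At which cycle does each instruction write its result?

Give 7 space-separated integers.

Answer: 2 4 7 8 10 7 11

Derivation:
I0 mul r3: issue@1 deps=(None,None) exec_start@1 write@2
I1 mul r1: issue@2 deps=(None,None) exec_start@2 write@4
I2 add r2: issue@3 deps=(None,1) exec_start@4 write@7
I3 add r3: issue@4 deps=(2,2) exec_start@7 write@8
I4 add r1: issue@5 deps=(2,2) exec_start@7 write@10
I5 add r4: issue@6 deps=(None,None) exec_start@6 write@7
I6 mul r1: issue@7 deps=(4,5) exec_start@10 write@11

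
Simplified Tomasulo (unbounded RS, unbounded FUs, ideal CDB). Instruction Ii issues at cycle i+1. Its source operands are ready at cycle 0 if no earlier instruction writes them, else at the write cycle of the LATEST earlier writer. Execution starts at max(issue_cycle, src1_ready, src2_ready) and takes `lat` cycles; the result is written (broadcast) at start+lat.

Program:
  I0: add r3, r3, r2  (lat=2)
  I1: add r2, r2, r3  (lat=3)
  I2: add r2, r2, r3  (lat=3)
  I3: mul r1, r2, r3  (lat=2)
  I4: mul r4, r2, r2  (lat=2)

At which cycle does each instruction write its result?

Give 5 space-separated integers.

I0 add r3: issue@1 deps=(None,None) exec_start@1 write@3
I1 add r2: issue@2 deps=(None,0) exec_start@3 write@6
I2 add r2: issue@3 deps=(1,0) exec_start@6 write@9
I3 mul r1: issue@4 deps=(2,0) exec_start@9 write@11
I4 mul r4: issue@5 deps=(2,2) exec_start@9 write@11

Answer: 3 6 9 11 11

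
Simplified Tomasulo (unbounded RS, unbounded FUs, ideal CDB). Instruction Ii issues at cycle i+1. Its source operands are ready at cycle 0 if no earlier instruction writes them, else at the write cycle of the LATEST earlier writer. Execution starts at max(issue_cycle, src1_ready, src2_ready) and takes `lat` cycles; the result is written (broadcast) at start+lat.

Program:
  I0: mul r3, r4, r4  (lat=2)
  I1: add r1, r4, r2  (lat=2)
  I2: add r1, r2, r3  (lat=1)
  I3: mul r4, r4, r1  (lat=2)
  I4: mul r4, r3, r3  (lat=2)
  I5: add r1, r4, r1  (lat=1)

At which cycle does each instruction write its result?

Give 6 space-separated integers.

I0 mul r3: issue@1 deps=(None,None) exec_start@1 write@3
I1 add r1: issue@2 deps=(None,None) exec_start@2 write@4
I2 add r1: issue@3 deps=(None,0) exec_start@3 write@4
I3 mul r4: issue@4 deps=(None,2) exec_start@4 write@6
I4 mul r4: issue@5 deps=(0,0) exec_start@5 write@7
I5 add r1: issue@6 deps=(4,2) exec_start@7 write@8

Answer: 3 4 4 6 7 8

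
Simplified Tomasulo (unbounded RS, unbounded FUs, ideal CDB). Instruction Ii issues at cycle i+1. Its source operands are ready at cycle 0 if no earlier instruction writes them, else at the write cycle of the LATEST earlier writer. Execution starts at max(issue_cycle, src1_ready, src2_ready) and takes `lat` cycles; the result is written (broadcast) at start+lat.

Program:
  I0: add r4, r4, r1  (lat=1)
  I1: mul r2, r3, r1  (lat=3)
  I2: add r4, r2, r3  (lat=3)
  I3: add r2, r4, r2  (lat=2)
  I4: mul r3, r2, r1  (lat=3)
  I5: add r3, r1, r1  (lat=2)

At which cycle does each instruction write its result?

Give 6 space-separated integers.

I0 add r4: issue@1 deps=(None,None) exec_start@1 write@2
I1 mul r2: issue@2 deps=(None,None) exec_start@2 write@5
I2 add r4: issue@3 deps=(1,None) exec_start@5 write@8
I3 add r2: issue@4 deps=(2,1) exec_start@8 write@10
I4 mul r3: issue@5 deps=(3,None) exec_start@10 write@13
I5 add r3: issue@6 deps=(None,None) exec_start@6 write@8

Answer: 2 5 8 10 13 8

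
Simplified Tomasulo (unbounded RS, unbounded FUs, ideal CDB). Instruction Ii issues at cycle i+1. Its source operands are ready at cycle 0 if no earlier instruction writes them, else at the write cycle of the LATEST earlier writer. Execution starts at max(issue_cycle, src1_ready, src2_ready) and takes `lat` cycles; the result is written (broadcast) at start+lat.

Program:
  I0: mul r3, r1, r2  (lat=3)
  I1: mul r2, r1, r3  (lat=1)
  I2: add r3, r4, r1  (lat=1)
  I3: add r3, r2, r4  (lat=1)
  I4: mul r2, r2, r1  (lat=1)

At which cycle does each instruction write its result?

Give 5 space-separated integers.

I0 mul r3: issue@1 deps=(None,None) exec_start@1 write@4
I1 mul r2: issue@2 deps=(None,0) exec_start@4 write@5
I2 add r3: issue@3 deps=(None,None) exec_start@3 write@4
I3 add r3: issue@4 deps=(1,None) exec_start@5 write@6
I4 mul r2: issue@5 deps=(1,None) exec_start@5 write@6

Answer: 4 5 4 6 6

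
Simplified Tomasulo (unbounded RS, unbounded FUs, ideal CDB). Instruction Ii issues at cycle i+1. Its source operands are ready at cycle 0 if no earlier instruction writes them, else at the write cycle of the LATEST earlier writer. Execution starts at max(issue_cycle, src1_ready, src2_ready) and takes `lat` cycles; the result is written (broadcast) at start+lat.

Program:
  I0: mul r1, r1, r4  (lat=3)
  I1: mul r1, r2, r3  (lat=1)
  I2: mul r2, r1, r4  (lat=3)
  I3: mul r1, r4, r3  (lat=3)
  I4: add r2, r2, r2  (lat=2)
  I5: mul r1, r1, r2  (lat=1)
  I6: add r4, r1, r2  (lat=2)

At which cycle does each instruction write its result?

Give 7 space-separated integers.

Answer: 4 3 6 7 8 9 11

Derivation:
I0 mul r1: issue@1 deps=(None,None) exec_start@1 write@4
I1 mul r1: issue@2 deps=(None,None) exec_start@2 write@3
I2 mul r2: issue@3 deps=(1,None) exec_start@3 write@6
I3 mul r1: issue@4 deps=(None,None) exec_start@4 write@7
I4 add r2: issue@5 deps=(2,2) exec_start@6 write@8
I5 mul r1: issue@6 deps=(3,4) exec_start@8 write@9
I6 add r4: issue@7 deps=(5,4) exec_start@9 write@11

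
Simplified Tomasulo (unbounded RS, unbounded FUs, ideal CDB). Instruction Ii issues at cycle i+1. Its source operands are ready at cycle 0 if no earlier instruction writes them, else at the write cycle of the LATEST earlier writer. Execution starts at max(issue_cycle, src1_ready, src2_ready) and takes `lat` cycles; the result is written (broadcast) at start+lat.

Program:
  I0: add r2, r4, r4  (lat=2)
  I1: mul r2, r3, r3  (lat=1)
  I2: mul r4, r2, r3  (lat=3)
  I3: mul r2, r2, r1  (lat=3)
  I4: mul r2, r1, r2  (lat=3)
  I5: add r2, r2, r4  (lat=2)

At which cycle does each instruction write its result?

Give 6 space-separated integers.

Answer: 3 3 6 7 10 12

Derivation:
I0 add r2: issue@1 deps=(None,None) exec_start@1 write@3
I1 mul r2: issue@2 deps=(None,None) exec_start@2 write@3
I2 mul r4: issue@3 deps=(1,None) exec_start@3 write@6
I3 mul r2: issue@4 deps=(1,None) exec_start@4 write@7
I4 mul r2: issue@5 deps=(None,3) exec_start@7 write@10
I5 add r2: issue@6 deps=(4,2) exec_start@10 write@12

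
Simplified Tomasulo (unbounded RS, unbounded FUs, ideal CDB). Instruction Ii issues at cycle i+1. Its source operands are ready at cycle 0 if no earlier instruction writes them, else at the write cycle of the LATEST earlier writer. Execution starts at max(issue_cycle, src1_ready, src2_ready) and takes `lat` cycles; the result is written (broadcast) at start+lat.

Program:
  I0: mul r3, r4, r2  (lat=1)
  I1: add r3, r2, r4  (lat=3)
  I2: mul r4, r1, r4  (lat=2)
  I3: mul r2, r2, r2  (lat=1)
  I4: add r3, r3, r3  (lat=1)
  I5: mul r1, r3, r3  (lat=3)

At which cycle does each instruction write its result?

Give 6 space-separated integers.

Answer: 2 5 5 5 6 9

Derivation:
I0 mul r3: issue@1 deps=(None,None) exec_start@1 write@2
I1 add r3: issue@2 deps=(None,None) exec_start@2 write@5
I2 mul r4: issue@3 deps=(None,None) exec_start@3 write@5
I3 mul r2: issue@4 deps=(None,None) exec_start@4 write@5
I4 add r3: issue@5 deps=(1,1) exec_start@5 write@6
I5 mul r1: issue@6 deps=(4,4) exec_start@6 write@9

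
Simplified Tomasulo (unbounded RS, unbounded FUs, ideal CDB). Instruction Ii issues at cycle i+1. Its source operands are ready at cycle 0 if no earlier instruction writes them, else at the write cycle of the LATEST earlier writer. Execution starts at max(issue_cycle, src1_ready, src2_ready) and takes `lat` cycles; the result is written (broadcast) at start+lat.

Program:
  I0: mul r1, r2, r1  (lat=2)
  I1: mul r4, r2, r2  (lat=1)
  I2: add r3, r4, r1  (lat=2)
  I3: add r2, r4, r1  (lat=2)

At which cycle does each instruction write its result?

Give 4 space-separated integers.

Answer: 3 3 5 6

Derivation:
I0 mul r1: issue@1 deps=(None,None) exec_start@1 write@3
I1 mul r4: issue@2 deps=(None,None) exec_start@2 write@3
I2 add r3: issue@3 deps=(1,0) exec_start@3 write@5
I3 add r2: issue@4 deps=(1,0) exec_start@4 write@6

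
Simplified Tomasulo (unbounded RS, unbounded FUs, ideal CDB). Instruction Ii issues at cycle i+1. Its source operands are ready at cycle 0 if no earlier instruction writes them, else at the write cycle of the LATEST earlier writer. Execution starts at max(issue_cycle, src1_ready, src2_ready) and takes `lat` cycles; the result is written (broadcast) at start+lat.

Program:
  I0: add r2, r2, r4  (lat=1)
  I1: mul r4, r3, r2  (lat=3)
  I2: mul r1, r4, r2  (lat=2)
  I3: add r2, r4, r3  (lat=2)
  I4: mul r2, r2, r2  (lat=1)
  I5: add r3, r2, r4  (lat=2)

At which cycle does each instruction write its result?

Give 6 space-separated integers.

I0 add r2: issue@1 deps=(None,None) exec_start@1 write@2
I1 mul r4: issue@2 deps=(None,0) exec_start@2 write@5
I2 mul r1: issue@3 deps=(1,0) exec_start@5 write@7
I3 add r2: issue@4 deps=(1,None) exec_start@5 write@7
I4 mul r2: issue@5 deps=(3,3) exec_start@7 write@8
I5 add r3: issue@6 deps=(4,1) exec_start@8 write@10

Answer: 2 5 7 7 8 10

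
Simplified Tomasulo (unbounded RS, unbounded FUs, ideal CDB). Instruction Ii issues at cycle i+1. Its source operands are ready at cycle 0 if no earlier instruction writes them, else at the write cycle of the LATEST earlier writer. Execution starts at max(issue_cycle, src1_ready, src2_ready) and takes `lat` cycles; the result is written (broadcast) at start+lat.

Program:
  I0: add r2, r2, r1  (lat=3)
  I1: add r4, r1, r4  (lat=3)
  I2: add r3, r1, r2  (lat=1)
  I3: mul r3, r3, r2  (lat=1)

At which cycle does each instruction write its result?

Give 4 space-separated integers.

I0 add r2: issue@1 deps=(None,None) exec_start@1 write@4
I1 add r4: issue@2 deps=(None,None) exec_start@2 write@5
I2 add r3: issue@3 deps=(None,0) exec_start@4 write@5
I3 mul r3: issue@4 deps=(2,0) exec_start@5 write@6

Answer: 4 5 5 6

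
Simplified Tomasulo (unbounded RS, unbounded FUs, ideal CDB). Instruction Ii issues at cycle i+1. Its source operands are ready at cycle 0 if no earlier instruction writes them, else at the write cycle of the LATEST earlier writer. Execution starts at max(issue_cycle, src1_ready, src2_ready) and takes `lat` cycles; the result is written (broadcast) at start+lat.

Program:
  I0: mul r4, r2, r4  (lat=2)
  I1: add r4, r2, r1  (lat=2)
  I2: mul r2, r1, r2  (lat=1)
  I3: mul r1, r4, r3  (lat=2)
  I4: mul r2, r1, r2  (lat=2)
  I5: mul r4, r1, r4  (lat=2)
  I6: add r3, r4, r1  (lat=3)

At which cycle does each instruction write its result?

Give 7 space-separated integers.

Answer: 3 4 4 6 8 8 11

Derivation:
I0 mul r4: issue@1 deps=(None,None) exec_start@1 write@3
I1 add r4: issue@2 deps=(None,None) exec_start@2 write@4
I2 mul r2: issue@3 deps=(None,None) exec_start@3 write@4
I3 mul r1: issue@4 deps=(1,None) exec_start@4 write@6
I4 mul r2: issue@5 deps=(3,2) exec_start@6 write@8
I5 mul r4: issue@6 deps=(3,1) exec_start@6 write@8
I6 add r3: issue@7 deps=(5,3) exec_start@8 write@11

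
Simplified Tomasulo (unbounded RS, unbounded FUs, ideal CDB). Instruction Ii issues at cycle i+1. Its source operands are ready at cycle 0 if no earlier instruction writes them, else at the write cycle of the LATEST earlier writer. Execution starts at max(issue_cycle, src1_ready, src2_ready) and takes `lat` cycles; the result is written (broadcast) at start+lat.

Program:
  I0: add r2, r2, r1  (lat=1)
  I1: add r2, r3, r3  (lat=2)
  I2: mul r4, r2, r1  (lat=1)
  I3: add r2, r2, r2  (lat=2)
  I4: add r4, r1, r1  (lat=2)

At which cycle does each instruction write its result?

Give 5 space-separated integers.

I0 add r2: issue@1 deps=(None,None) exec_start@1 write@2
I1 add r2: issue@2 deps=(None,None) exec_start@2 write@4
I2 mul r4: issue@3 deps=(1,None) exec_start@4 write@5
I3 add r2: issue@4 deps=(1,1) exec_start@4 write@6
I4 add r4: issue@5 deps=(None,None) exec_start@5 write@7

Answer: 2 4 5 6 7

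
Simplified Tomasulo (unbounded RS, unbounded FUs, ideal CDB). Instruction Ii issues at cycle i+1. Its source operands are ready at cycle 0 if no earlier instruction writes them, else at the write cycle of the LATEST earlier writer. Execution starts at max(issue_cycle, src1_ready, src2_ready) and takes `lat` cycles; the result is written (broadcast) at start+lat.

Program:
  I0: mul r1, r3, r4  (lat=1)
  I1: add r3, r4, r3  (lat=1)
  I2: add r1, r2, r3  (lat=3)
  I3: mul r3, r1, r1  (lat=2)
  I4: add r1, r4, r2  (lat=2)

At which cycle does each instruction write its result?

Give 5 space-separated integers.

I0 mul r1: issue@1 deps=(None,None) exec_start@1 write@2
I1 add r3: issue@2 deps=(None,None) exec_start@2 write@3
I2 add r1: issue@3 deps=(None,1) exec_start@3 write@6
I3 mul r3: issue@4 deps=(2,2) exec_start@6 write@8
I4 add r1: issue@5 deps=(None,None) exec_start@5 write@7

Answer: 2 3 6 8 7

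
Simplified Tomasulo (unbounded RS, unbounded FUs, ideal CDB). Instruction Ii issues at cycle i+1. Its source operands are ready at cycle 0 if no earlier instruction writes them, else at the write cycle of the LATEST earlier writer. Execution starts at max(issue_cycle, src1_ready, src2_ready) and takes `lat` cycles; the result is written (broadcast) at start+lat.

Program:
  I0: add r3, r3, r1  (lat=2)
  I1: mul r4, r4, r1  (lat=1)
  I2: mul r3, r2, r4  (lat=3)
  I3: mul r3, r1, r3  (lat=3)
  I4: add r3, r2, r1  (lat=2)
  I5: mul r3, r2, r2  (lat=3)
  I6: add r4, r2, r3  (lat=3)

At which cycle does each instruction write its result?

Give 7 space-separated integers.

I0 add r3: issue@1 deps=(None,None) exec_start@1 write@3
I1 mul r4: issue@2 deps=(None,None) exec_start@2 write@3
I2 mul r3: issue@3 deps=(None,1) exec_start@3 write@6
I3 mul r3: issue@4 deps=(None,2) exec_start@6 write@9
I4 add r3: issue@5 deps=(None,None) exec_start@5 write@7
I5 mul r3: issue@6 deps=(None,None) exec_start@6 write@9
I6 add r4: issue@7 deps=(None,5) exec_start@9 write@12

Answer: 3 3 6 9 7 9 12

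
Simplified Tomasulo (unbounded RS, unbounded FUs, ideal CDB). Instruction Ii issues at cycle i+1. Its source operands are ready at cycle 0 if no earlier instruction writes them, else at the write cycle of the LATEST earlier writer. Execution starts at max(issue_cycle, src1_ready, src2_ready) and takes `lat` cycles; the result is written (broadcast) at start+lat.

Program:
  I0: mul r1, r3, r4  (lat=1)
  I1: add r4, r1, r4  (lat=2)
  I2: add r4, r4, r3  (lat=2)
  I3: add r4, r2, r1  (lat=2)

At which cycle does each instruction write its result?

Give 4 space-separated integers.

Answer: 2 4 6 6

Derivation:
I0 mul r1: issue@1 deps=(None,None) exec_start@1 write@2
I1 add r4: issue@2 deps=(0,None) exec_start@2 write@4
I2 add r4: issue@3 deps=(1,None) exec_start@4 write@6
I3 add r4: issue@4 deps=(None,0) exec_start@4 write@6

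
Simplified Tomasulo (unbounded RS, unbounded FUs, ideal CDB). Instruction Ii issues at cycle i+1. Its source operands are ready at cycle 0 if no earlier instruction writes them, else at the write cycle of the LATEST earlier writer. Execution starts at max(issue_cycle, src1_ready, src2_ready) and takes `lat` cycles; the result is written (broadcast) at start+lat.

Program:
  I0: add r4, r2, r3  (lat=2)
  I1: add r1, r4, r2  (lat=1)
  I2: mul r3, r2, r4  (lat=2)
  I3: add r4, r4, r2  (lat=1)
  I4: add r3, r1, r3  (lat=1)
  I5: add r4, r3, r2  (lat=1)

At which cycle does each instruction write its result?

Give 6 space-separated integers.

Answer: 3 4 5 5 6 7

Derivation:
I0 add r4: issue@1 deps=(None,None) exec_start@1 write@3
I1 add r1: issue@2 deps=(0,None) exec_start@3 write@4
I2 mul r3: issue@3 deps=(None,0) exec_start@3 write@5
I3 add r4: issue@4 deps=(0,None) exec_start@4 write@5
I4 add r3: issue@5 deps=(1,2) exec_start@5 write@6
I5 add r4: issue@6 deps=(4,None) exec_start@6 write@7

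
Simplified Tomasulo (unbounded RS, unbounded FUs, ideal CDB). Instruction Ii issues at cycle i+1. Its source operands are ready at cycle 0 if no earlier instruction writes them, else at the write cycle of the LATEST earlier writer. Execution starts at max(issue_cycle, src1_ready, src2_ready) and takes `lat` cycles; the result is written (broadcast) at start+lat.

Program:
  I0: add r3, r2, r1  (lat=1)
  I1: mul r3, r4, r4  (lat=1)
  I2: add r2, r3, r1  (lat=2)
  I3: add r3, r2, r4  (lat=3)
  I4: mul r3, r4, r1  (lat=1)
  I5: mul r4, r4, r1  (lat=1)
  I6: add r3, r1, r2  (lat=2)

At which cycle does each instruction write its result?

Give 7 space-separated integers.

Answer: 2 3 5 8 6 7 9

Derivation:
I0 add r3: issue@1 deps=(None,None) exec_start@1 write@2
I1 mul r3: issue@2 deps=(None,None) exec_start@2 write@3
I2 add r2: issue@3 deps=(1,None) exec_start@3 write@5
I3 add r3: issue@4 deps=(2,None) exec_start@5 write@8
I4 mul r3: issue@5 deps=(None,None) exec_start@5 write@6
I5 mul r4: issue@6 deps=(None,None) exec_start@6 write@7
I6 add r3: issue@7 deps=(None,2) exec_start@7 write@9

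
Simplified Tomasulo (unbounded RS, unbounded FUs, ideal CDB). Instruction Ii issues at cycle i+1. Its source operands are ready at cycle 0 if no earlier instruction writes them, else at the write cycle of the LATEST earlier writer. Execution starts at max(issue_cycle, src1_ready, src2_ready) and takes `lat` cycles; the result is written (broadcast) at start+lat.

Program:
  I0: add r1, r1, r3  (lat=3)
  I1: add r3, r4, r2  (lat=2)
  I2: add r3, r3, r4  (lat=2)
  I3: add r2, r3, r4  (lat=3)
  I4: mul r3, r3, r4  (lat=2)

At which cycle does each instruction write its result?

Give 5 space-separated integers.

Answer: 4 4 6 9 8

Derivation:
I0 add r1: issue@1 deps=(None,None) exec_start@1 write@4
I1 add r3: issue@2 deps=(None,None) exec_start@2 write@4
I2 add r3: issue@3 deps=(1,None) exec_start@4 write@6
I3 add r2: issue@4 deps=(2,None) exec_start@6 write@9
I4 mul r3: issue@5 deps=(2,None) exec_start@6 write@8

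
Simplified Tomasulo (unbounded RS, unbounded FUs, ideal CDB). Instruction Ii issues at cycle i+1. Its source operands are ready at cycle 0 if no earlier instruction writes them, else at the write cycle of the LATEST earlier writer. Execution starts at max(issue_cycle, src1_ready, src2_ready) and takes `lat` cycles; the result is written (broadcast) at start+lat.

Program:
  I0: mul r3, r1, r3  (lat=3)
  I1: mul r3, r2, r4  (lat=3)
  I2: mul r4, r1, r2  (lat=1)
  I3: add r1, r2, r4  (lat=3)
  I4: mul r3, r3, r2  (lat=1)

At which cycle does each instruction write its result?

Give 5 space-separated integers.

I0 mul r3: issue@1 deps=(None,None) exec_start@1 write@4
I1 mul r3: issue@2 deps=(None,None) exec_start@2 write@5
I2 mul r4: issue@3 deps=(None,None) exec_start@3 write@4
I3 add r1: issue@4 deps=(None,2) exec_start@4 write@7
I4 mul r3: issue@5 deps=(1,None) exec_start@5 write@6

Answer: 4 5 4 7 6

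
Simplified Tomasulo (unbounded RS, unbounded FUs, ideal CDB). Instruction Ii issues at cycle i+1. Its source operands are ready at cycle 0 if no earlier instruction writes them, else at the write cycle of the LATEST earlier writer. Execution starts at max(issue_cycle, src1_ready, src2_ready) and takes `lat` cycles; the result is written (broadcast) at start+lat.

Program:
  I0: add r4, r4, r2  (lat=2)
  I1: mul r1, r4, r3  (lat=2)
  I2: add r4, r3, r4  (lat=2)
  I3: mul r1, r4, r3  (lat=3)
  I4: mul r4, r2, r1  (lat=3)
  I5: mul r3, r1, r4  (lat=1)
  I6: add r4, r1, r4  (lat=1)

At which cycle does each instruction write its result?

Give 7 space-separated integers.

I0 add r4: issue@1 deps=(None,None) exec_start@1 write@3
I1 mul r1: issue@2 deps=(0,None) exec_start@3 write@5
I2 add r4: issue@3 deps=(None,0) exec_start@3 write@5
I3 mul r1: issue@4 deps=(2,None) exec_start@5 write@8
I4 mul r4: issue@5 deps=(None,3) exec_start@8 write@11
I5 mul r3: issue@6 deps=(3,4) exec_start@11 write@12
I6 add r4: issue@7 deps=(3,4) exec_start@11 write@12

Answer: 3 5 5 8 11 12 12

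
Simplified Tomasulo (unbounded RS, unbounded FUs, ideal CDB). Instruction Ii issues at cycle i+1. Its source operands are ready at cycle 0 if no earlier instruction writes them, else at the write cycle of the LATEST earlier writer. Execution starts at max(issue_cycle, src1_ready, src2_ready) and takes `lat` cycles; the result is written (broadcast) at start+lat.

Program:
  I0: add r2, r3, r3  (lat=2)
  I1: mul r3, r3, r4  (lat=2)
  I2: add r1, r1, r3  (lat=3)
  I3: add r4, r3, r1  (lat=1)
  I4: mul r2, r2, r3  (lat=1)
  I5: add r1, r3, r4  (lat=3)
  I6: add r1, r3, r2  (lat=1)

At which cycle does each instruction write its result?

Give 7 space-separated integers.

Answer: 3 4 7 8 6 11 8

Derivation:
I0 add r2: issue@1 deps=(None,None) exec_start@1 write@3
I1 mul r3: issue@2 deps=(None,None) exec_start@2 write@4
I2 add r1: issue@3 deps=(None,1) exec_start@4 write@7
I3 add r4: issue@4 deps=(1,2) exec_start@7 write@8
I4 mul r2: issue@5 deps=(0,1) exec_start@5 write@6
I5 add r1: issue@6 deps=(1,3) exec_start@8 write@11
I6 add r1: issue@7 deps=(1,4) exec_start@7 write@8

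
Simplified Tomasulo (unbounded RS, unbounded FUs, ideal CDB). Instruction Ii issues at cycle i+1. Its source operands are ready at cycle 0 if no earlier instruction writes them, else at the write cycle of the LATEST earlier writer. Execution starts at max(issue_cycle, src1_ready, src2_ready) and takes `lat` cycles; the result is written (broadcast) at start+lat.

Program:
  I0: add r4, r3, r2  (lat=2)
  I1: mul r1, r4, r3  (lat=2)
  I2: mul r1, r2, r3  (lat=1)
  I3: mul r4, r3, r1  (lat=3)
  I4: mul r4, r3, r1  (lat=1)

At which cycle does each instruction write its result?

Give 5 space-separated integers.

Answer: 3 5 4 7 6

Derivation:
I0 add r4: issue@1 deps=(None,None) exec_start@1 write@3
I1 mul r1: issue@2 deps=(0,None) exec_start@3 write@5
I2 mul r1: issue@3 deps=(None,None) exec_start@3 write@4
I3 mul r4: issue@4 deps=(None,2) exec_start@4 write@7
I4 mul r4: issue@5 deps=(None,2) exec_start@5 write@6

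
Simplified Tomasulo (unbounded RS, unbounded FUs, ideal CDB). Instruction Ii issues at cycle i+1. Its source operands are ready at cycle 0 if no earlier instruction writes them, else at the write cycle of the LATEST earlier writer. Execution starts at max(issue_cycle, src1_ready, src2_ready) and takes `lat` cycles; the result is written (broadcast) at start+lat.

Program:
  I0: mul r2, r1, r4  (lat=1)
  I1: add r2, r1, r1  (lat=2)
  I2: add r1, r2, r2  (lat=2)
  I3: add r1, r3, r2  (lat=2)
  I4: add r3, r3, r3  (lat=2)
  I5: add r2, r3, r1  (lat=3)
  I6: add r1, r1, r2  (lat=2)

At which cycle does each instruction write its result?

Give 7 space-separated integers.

Answer: 2 4 6 6 7 10 12

Derivation:
I0 mul r2: issue@1 deps=(None,None) exec_start@1 write@2
I1 add r2: issue@2 deps=(None,None) exec_start@2 write@4
I2 add r1: issue@3 deps=(1,1) exec_start@4 write@6
I3 add r1: issue@4 deps=(None,1) exec_start@4 write@6
I4 add r3: issue@5 deps=(None,None) exec_start@5 write@7
I5 add r2: issue@6 deps=(4,3) exec_start@7 write@10
I6 add r1: issue@7 deps=(3,5) exec_start@10 write@12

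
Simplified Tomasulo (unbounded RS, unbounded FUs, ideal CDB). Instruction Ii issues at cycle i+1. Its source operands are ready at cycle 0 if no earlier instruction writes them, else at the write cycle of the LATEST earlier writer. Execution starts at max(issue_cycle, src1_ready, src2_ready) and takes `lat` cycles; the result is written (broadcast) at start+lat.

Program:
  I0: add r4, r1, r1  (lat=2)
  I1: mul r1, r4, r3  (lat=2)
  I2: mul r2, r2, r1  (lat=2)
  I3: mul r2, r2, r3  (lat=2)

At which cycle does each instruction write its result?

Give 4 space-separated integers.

I0 add r4: issue@1 deps=(None,None) exec_start@1 write@3
I1 mul r1: issue@2 deps=(0,None) exec_start@3 write@5
I2 mul r2: issue@3 deps=(None,1) exec_start@5 write@7
I3 mul r2: issue@4 deps=(2,None) exec_start@7 write@9

Answer: 3 5 7 9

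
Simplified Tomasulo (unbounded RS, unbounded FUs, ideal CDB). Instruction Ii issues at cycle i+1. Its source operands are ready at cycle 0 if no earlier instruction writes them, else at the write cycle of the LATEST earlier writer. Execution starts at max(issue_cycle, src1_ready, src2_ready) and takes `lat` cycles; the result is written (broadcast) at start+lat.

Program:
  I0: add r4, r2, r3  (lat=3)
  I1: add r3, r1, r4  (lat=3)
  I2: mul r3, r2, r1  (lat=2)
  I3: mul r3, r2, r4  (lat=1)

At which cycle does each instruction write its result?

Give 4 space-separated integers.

I0 add r4: issue@1 deps=(None,None) exec_start@1 write@4
I1 add r3: issue@2 deps=(None,0) exec_start@4 write@7
I2 mul r3: issue@3 deps=(None,None) exec_start@3 write@5
I3 mul r3: issue@4 deps=(None,0) exec_start@4 write@5

Answer: 4 7 5 5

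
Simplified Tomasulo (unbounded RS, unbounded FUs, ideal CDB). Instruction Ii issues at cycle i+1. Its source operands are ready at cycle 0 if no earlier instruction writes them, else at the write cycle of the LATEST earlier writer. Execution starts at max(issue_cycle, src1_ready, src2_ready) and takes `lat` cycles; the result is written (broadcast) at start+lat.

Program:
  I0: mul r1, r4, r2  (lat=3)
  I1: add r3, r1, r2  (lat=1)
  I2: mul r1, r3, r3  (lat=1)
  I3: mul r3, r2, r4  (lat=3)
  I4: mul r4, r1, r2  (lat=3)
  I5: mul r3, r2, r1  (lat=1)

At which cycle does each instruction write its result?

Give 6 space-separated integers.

Answer: 4 5 6 7 9 7

Derivation:
I0 mul r1: issue@1 deps=(None,None) exec_start@1 write@4
I1 add r3: issue@2 deps=(0,None) exec_start@4 write@5
I2 mul r1: issue@3 deps=(1,1) exec_start@5 write@6
I3 mul r3: issue@4 deps=(None,None) exec_start@4 write@7
I4 mul r4: issue@5 deps=(2,None) exec_start@6 write@9
I5 mul r3: issue@6 deps=(None,2) exec_start@6 write@7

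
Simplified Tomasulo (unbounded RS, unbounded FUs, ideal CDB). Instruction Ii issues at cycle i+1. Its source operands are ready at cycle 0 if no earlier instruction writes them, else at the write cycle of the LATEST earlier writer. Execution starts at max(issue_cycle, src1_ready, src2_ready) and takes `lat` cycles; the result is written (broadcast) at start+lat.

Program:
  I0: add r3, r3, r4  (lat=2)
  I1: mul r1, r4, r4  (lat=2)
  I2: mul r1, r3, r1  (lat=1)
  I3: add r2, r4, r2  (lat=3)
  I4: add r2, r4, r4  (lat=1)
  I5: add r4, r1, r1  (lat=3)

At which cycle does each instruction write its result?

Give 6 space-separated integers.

Answer: 3 4 5 7 6 9

Derivation:
I0 add r3: issue@1 deps=(None,None) exec_start@1 write@3
I1 mul r1: issue@2 deps=(None,None) exec_start@2 write@4
I2 mul r1: issue@3 deps=(0,1) exec_start@4 write@5
I3 add r2: issue@4 deps=(None,None) exec_start@4 write@7
I4 add r2: issue@5 deps=(None,None) exec_start@5 write@6
I5 add r4: issue@6 deps=(2,2) exec_start@6 write@9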